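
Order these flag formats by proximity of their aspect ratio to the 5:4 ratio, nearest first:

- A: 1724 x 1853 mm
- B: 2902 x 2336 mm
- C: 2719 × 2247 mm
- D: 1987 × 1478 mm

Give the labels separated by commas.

B, C, D, A

Ratios: A = 1853 / 1724 ≈ 1.075; B = 2902 / 2336 ≈ 1.242; C = 2719 / 2247 ≈ 1.210; D = 1987 / 1478 ≈ 1.344.
|Δ from 1.250|: A 0.175; B 0.008; C 0.040; D 0.094.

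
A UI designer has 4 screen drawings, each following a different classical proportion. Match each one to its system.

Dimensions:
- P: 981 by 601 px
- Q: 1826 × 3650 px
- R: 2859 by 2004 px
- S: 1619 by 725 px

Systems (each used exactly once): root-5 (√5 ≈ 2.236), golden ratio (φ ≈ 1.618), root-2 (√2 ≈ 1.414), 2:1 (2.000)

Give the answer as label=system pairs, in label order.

Ratios: P ≈ 1.632; Q ≈ 1.999; R ≈ 1.427; S ≈ 2.233.
Targets: root-5 ≈ 2.236; golden ratio ≈ 1.618; root-2 ≈ 1.414; 2:1 ≈ 2.000.

P=golden ratio, Q=2:1, R=root-2, S=root-5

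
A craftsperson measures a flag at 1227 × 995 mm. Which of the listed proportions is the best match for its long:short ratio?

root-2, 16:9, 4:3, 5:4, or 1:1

5:4

1227/995 ≈ 1.233. Nearest candidates are 5:4 (1.250, off by 0.017) and 4:3 (1.333, off by 0.100).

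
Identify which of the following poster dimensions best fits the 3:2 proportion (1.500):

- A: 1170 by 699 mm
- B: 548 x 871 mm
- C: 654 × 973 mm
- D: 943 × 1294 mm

C

Ratios (long/short): A ≈ 1.674; B ≈ 1.589; C ≈ 1.488; D ≈ 1.372.
3:2 ≈ 1.500; option C is nearest (Δ 0.012).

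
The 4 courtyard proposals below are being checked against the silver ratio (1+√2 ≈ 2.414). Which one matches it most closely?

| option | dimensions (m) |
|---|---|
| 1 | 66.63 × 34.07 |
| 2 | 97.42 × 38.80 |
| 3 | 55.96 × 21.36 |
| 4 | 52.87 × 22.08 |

4

Ratios (long/short): 1 ≈ 1.956; 2 ≈ 2.511; 3 ≈ 2.620; 4 ≈ 2.394.
silver ratio ≈ 2.414; option 4 is nearest (Δ 0.020).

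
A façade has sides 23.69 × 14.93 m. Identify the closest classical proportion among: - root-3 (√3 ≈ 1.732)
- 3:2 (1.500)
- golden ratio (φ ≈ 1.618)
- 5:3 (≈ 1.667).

golden ratio

Ratio = 23.69 / 14.93 ≈ 1.587.
Distances: root-3 1.732 (Δ 0.145); 3:2 1.500 (Δ 0.087); golden ratio 1.618 (Δ 0.031); 5:3 1.667 (Δ 0.080).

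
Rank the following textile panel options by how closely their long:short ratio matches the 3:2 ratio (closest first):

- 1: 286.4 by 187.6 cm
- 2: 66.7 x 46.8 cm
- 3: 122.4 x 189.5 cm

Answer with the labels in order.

1, 3, 2

1: 286.4/187.6 ≈ 1.527 → |1.527 − 1.500| = 0.027
2: 66.7/46.8 ≈ 1.425 → |1.425 − 1.500| = 0.075
3: 189.5/122.4 ≈ 1.548 → |1.548 − 1.500| = 0.048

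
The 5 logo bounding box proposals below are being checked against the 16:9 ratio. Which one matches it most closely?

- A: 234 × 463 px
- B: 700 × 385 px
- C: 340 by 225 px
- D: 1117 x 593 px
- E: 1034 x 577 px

Target 16:9 ≈ 1.778.
A: 1.979 (Δ0.201)  B: 1.818 (Δ0.040)  C: 1.511 (Δ0.267)  D: 1.884 (Δ0.106)  E: 1.792 (Δ0.014)

E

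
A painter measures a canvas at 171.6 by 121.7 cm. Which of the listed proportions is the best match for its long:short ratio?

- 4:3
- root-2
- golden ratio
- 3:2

root-2

171.6/121.7 ≈ 1.410. Nearest candidates are root-2 (1.414, off by 0.004) and 4:3 (1.333, off by 0.077).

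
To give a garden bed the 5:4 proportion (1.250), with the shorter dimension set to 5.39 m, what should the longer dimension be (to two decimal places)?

6.74 m

5:4 = 1.25000.
Longer side = 5.39 × 1.25000 ≈ 6.7375 → 6.74 m.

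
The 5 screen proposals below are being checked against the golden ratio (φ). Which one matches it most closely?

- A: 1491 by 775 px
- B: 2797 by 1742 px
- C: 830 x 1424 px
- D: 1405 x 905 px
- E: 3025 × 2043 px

Ratios (long/short): A ≈ 1.924; B ≈ 1.606; C ≈ 1.716; D ≈ 1.552; E ≈ 1.481.
golden ratio ≈ 1.618; option B is nearest (Δ 0.012).

B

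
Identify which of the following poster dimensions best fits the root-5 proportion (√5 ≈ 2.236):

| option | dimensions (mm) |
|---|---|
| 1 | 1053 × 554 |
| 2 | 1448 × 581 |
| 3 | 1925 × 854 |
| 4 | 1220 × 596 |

3

Ratios (long/short): 1 ≈ 1.901; 2 ≈ 2.492; 3 ≈ 2.254; 4 ≈ 2.047.
root-5 ≈ 2.236; option 3 is nearest (Δ 0.018).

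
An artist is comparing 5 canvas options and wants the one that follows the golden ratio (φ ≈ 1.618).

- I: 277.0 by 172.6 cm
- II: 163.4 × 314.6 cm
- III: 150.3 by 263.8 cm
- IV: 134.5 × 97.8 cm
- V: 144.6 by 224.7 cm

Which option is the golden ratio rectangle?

Ratios (long/short): I ≈ 1.605; II ≈ 1.925; III ≈ 1.755; IV ≈ 1.375; V ≈ 1.554.
golden ratio ≈ 1.618; option I is nearest (Δ 0.013).

I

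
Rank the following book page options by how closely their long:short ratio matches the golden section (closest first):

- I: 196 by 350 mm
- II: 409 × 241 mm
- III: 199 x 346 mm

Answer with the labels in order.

I: 350/196 ≈ 1.786 → |1.786 − 1.618| = 0.168
II: 409/241 ≈ 1.697 → |1.697 − 1.618| = 0.079
III: 346/199 ≈ 1.739 → |1.739 − 1.618| = 0.121

II, III, I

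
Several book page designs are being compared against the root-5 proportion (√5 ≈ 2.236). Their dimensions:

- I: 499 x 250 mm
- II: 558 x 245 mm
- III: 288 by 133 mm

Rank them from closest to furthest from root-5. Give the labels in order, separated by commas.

II, III, I

I: 499/250 ≈ 1.996 → |1.996 − 2.236| = 0.240
II: 558/245 ≈ 2.278 → |2.278 − 2.236| = 0.042
III: 288/133 ≈ 2.165 → |2.165 − 2.236| = 0.071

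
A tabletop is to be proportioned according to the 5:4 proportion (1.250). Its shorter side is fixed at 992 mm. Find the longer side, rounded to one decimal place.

5:4 = 1.25000.
Longer side = 992 × 1.25000 ≈ 1240.000 → 1240.0 mm.

1240.0 mm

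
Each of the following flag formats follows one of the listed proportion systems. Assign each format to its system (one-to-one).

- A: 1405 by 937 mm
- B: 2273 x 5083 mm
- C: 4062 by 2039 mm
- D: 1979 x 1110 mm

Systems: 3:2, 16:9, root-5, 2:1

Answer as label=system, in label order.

Ratios: A ≈ 1.499; B ≈ 2.236; C ≈ 1.992; D ≈ 1.783.
Targets: 3:2 ≈ 1.500; 16:9 ≈ 1.778; root-5 ≈ 2.236; 2:1 ≈ 2.000.

A=3:2, B=root-5, C=2:1, D=16:9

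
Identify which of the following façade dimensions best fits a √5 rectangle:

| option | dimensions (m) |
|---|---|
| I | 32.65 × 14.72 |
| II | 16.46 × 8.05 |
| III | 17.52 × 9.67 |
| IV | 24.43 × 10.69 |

I

Ratios (long/short): I ≈ 2.218; II ≈ 2.045; III ≈ 1.812; IV ≈ 2.285.
root-5 ≈ 2.236; option I is nearest (Δ 0.018).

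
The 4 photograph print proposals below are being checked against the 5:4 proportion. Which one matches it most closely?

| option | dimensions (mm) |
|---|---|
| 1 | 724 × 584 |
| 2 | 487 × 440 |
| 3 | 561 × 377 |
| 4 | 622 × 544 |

Target 5:4 ≈ 1.250.
1: 1.240 (Δ0.010)  2: 1.107 (Δ0.143)  3: 1.488 (Δ0.238)  4: 1.143 (Δ0.107)

1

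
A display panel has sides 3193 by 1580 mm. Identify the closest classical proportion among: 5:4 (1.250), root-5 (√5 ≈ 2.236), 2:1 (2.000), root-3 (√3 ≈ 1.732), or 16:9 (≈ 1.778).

Ratio = 3193 / 1580 ≈ 2.021.
Distances: 5:4 1.250 (Δ 0.771); root-5 2.236 (Δ 0.215); 2:1 2.000 (Δ 0.021); root-3 1.732 (Δ 0.289); 16:9 1.778 (Δ 0.243).

2:1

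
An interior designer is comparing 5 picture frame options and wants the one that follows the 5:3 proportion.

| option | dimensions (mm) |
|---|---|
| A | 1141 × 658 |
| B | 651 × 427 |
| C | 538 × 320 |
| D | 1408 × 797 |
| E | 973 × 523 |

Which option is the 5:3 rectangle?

C

Ratios (long/short): A ≈ 1.734; B ≈ 1.525; C ≈ 1.681; D ≈ 1.767; E ≈ 1.860.
5:3 ≈ 1.667; option C is nearest (Δ 0.014).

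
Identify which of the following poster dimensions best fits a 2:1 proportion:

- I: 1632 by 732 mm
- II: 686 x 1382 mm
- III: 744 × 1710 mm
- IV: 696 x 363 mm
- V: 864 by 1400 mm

Ratios (long/short): I ≈ 2.230; II ≈ 2.015; III ≈ 2.298; IV ≈ 1.917; V ≈ 1.620.
2:1 ≈ 2.000; option II is nearest (Δ 0.015).

II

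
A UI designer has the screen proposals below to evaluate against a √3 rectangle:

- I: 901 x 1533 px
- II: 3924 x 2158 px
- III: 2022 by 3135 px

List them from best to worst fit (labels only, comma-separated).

I, II, III

I: 1533/901 ≈ 1.701 → |1.701 − 1.732| = 0.031
II: 3924/2158 ≈ 1.818 → |1.818 − 1.732| = 0.086
III: 3135/2022 ≈ 1.550 → |1.550 − 1.732| = 0.182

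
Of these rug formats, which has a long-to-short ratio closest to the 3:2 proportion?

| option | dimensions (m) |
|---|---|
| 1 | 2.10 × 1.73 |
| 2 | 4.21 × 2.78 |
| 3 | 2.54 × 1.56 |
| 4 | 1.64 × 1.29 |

2

Target 3:2 ≈ 1.500.
1: 1.214 (Δ0.286)  2: 1.514 (Δ0.014)  3: 1.628 (Δ0.128)  4: 1.271 (Δ0.229)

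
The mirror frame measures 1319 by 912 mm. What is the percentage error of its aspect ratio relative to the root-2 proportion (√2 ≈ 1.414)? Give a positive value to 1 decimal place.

2.3%

Ratio = 1319 / 912 ≈ 1.4463.
Ideal root-2 ≈ 1.4142. |1.4463 − 1.4142| / 1.4142 ≈ 2.27% → 2.3%.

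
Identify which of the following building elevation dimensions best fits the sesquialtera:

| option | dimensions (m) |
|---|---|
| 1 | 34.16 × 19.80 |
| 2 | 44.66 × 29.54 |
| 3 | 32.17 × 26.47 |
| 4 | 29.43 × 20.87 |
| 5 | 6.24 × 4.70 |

Ratios (long/short): 1 ≈ 1.725; 2 ≈ 1.512; 3 ≈ 1.215; 4 ≈ 1.410; 5 ≈ 1.328.
3:2 ≈ 1.500; option 2 is nearest (Δ 0.012).

2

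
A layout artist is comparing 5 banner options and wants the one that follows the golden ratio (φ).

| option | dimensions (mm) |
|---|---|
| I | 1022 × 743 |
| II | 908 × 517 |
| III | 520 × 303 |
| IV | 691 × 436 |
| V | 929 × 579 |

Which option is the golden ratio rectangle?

V

Ratios (long/short): I ≈ 1.376; II ≈ 1.756; III ≈ 1.716; IV ≈ 1.585; V ≈ 1.604.
golden ratio ≈ 1.618; option V is nearest (Δ 0.014).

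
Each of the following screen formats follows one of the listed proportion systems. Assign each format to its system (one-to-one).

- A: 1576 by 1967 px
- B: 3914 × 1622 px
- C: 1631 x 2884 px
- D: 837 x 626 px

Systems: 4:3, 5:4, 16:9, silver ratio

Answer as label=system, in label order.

A = 1967/1576 ≈ 1.248 → 5:4 (1.250)
B = 3914/1622 ≈ 2.413 → silver ratio (2.414)
C = 2884/1631 ≈ 1.768 → 16:9 (1.778)
D = 837/626 ≈ 1.337 → 4:3 (1.333)

A=5:4, B=silver ratio, C=16:9, D=4:3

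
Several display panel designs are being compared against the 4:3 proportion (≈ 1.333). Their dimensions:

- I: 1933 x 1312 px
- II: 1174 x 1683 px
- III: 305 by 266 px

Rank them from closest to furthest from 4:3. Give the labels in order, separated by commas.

II, I, III

I: 1933/1312 ≈ 1.473 → |1.473 − 1.333| = 0.140
II: 1683/1174 ≈ 1.434 → |1.434 − 1.333| = 0.101
III: 305/266 ≈ 1.147 → |1.147 − 1.333| = 0.186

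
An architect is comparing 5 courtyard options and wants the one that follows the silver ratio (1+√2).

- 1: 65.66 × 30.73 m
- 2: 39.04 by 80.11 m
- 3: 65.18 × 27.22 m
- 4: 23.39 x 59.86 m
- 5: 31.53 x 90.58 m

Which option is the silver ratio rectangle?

Target silver ratio ≈ 2.414.
1: 2.137 (Δ0.277)  2: 2.052 (Δ0.362)  3: 2.395 (Δ0.019)  4: 2.559 (Δ0.145)  5: 2.873 (Δ0.459)

3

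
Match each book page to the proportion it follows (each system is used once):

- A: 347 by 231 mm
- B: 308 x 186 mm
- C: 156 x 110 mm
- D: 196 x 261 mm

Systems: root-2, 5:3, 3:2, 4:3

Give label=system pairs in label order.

A=3:2, B=5:3, C=root-2, D=4:3

A = 347/231 ≈ 1.502 → 3:2 (1.500)
B = 308/186 ≈ 1.656 → 5:3 (1.667)
C = 156/110 ≈ 1.418 → root-2 (1.414)
D = 261/196 ≈ 1.332 → 4:3 (1.333)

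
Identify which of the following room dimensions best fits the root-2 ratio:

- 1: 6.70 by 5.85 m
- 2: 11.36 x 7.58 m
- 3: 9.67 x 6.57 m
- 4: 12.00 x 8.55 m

4

Ratios (long/short): 1 ≈ 1.145; 2 ≈ 1.499; 3 ≈ 1.472; 4 ≈ 1.404.
root-2 ≈ 1.414; option 4 is nearest (Δ 0.010).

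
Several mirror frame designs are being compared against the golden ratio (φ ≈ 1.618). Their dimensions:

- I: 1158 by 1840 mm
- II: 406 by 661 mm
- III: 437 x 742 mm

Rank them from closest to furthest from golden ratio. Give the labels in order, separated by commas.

II, I, III

I: 1840/1158 ≈ 1.589 → |1.589 − 1.618| = 0.029
II: 661/406 ≈ 1.628 → |1.628 − 1.618| = 0.010
III: 742/437 ≈ 1.698 → |1.698 − 1.618| = 0.080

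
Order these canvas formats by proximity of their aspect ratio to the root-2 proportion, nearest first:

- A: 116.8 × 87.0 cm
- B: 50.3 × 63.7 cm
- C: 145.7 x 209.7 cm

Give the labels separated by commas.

C, A, B

Ratios: A = 116.8 / 87.0 ≈ 1.343; B = 63.7 / 50.3 ≈ 1.266; C = 209.7 / 145.7 ≈ 1.439.
|Δ from 1.414|: A 0.071; B 0.148; C 0.025.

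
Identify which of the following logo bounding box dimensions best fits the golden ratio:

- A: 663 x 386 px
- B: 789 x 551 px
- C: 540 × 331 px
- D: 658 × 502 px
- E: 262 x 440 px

C

Target golden ratio ≈ 1.618.
A: 1.718 (Δ0.100)  B: 1.432 (Δ0.186)  C: 1.631 (Δ0.013)  D: 1.311 (Δ0.307)  E: 1.679 (Δ0.061)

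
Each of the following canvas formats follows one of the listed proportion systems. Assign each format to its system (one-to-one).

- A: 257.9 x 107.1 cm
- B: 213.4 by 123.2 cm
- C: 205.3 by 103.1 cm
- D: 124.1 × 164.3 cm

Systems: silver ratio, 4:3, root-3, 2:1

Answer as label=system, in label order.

A=silver ratio, B=root-3, C=2:1, D=4:3

A = 257.9/107.1 ≈ 2.408 → silver ratio (2.414)
B = 213.4/123.2 ≈ 1.732 → root-3 (1.732)
C = 205.3/103.1 ≈ 1.991 → 2:1 (2.000)
D = 164.3/124.1 ≈ 1.324 → 4:3 (1.333)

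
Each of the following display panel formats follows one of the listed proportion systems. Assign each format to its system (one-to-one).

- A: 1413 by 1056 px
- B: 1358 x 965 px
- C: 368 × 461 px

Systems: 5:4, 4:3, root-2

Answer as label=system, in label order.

A = 1413/1056 ≈ 1.338 → 4:3 (1.333)
B = 1358/965 ≈ 1.407 → root-2 (1.414)
C = 461/368 ≈ 1.253 → 5:4 (1.250)

A=4:3, B=root-2, C=5:4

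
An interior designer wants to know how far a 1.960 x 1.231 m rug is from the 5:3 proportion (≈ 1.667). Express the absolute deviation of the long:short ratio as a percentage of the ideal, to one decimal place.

4.5%

Ratio = 1.960 / 1.231 ≈ 1.5922.
Ideal 5:3 ≈ 1.6667. |1.5922 − 1.6667| / 1.6667 ≈ 4.47% → 4.5%.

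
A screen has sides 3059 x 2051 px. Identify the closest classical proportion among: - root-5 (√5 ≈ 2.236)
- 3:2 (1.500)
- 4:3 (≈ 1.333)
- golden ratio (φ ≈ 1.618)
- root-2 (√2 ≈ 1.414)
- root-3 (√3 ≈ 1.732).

3:2

3059/2051 ≈ 1.491. Nearest candidates are 3:2 (1.500, off by 0.009) and root-2 (1.414, off by 0.077).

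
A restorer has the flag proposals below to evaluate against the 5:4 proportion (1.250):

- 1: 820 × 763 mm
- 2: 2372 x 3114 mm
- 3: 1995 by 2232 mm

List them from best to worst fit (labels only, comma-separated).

2, 3, 1

Ratios: 1 = 820 / 763 ≈ 1.075; 2 = 3114 / 2372 ≈ 1.313; 3 = 2232 / 1995 ≈ 1.119.
|Δ from 1.250|: 1 0.175; 2 0.063; 3 0.131.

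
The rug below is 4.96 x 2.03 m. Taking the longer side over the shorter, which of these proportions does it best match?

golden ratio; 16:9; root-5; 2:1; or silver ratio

4.96/2.03 ≈ 2.443. Nearest candidates are silver ratio (2.414, off by 0.029) and root-5 (2.236, off by 0.207).

silver ratio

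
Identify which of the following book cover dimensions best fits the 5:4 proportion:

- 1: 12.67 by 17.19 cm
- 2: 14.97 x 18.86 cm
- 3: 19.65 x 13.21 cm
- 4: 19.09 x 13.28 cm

2

Ratios (long/short): 1 ≈ 1.357; 2 ≈ 1.260; 3 ≈ 1.488; 4 ≈ 1.438.
5:4 ≈ 1.250; option 2 is nearest (Δ 0.010).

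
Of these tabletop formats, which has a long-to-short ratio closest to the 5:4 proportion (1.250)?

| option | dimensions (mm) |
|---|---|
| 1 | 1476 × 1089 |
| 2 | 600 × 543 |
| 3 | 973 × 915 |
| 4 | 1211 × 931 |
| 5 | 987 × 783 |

Target 5:4 ≈ 1.250.
1: 1.355 (Δ0.105)  2: 1.105 (Δ0.145)  3: 1.063 (Δ0.187)  4: 1.301 (Δ0.051)  5: 1.261 (Δ0.011)

5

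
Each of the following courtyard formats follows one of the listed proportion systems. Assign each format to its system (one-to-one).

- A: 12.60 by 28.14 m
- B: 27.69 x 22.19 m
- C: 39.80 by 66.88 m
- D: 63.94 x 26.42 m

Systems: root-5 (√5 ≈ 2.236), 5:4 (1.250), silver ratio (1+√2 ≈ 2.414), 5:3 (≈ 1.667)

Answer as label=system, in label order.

A=root-5, B=5:4, C=5:3, D=silver ratio

Ratios: A ≈ 2.233; B ≈ 1.248; C ≈ 1.680; D ≈ 2.420.
Targets: root-5 ≈ 2.236; 5:4 ≈ 1.250; silver ratio ≈ 2.414; 5:3 ≈ 1.667.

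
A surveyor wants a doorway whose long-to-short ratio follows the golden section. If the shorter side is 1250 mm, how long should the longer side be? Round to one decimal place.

2022.5 mm

golden ratio ≈ 1.61803.
Longer side = 1250 × 1.61803 ≈ 2022.538 → 2022.5 mm.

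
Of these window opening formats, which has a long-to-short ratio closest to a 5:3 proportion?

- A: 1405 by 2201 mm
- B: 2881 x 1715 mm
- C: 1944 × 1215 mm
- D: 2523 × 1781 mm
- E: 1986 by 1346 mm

Ratios (long/short): A ≈ 1.567; B ≈ 1.680; C ≈ 1.600; D ≈ 1.417; E ≈ 1.475.
5:3 ≈ 1.667; option B is nearest (Δ 0.013).

B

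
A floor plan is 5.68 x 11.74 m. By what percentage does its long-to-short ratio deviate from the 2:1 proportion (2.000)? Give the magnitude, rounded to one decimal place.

Ratio = 11.74 / 5.68 ≈ 2.0669.
Ideal 2:1 = 2.0000. |2.0669 − 2.0000| / 2.0000 ≈ 3.34% → 3.3%.

3.3%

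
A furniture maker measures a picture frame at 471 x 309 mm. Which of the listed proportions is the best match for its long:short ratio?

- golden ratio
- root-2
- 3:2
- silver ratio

Ratio = 471 / 309 ≈ 1.524.
Distances: golden ratio 1.618 (Δ 0.094); root-2 1.414 (Δ 0.110); 3:2 1.500 (Δ 0.024); silver ratio 2.414 (Δ 0.890).

3:2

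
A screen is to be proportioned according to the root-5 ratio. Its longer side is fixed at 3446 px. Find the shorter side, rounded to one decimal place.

1541.1 px

root-5 ≈ 2.23607.
Shorter side = 3446 ÷ 2.23607 ≈ 1541.097 → 1541.1 px.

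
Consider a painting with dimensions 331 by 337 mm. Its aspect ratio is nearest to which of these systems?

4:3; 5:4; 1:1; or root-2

Ratio = 337 / 331 ≈ 1.018.
Distances: 4:3 1.333 (Δ 0.315); 5:4 1.250 (Δ 0.232); 1:1 1.000 (Δ 0.018); root-2 1.414 (Δ 0.396).

1:1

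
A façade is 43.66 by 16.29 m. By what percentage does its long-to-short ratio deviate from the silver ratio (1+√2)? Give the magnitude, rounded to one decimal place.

Ratio = 43.66 / 16.29 ≈ 2.6802.
Ideal silver ratio ≈ 2.4142. |2.6802 − 2.4142| / 2.4142 ≈ 11.02% → 11.0%.

11.0%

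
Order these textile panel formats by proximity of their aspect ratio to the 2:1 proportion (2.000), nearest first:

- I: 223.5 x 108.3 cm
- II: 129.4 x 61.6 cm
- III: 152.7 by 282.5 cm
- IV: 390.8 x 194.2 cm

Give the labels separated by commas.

IV, I, II, III

I: 223.5/108.3 ≈ 2.064 → |2.064 − 2.000| = 0.064
II: 129.4/61.6 ≈ 2.101 → |2.101 − 2.000| = 0.101
III: 282.5/152.7 ≈ 1.850 → |1.850 − 2.000| = 0.150
IV: 390.8/194.2 ≈ 2.012 → |2.012 − 2.000| = 0.012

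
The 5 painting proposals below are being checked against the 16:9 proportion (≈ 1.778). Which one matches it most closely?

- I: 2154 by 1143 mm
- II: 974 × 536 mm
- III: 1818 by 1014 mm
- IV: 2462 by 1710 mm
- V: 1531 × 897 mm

Target 16:9 ≈ 1.778.
I: 1.885 (Δ0.107)  II: 1.817 (Δ0.039)  III: 1.793 (Δ0.015)  IV: 1.440 (Δ0.338)  V: 1.707 (Δ0.071)

III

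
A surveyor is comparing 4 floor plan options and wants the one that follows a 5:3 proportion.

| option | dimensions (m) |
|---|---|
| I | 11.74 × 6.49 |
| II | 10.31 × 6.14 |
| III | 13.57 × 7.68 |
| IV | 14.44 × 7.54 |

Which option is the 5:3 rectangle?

Ratios (long/short): I ≈ 1.809; II ≈ 1.679; III ≈ 1.767; IV ≈ 1.915.
5:3 ≈ 1.667; option II is nearest (Δ 0.012).

II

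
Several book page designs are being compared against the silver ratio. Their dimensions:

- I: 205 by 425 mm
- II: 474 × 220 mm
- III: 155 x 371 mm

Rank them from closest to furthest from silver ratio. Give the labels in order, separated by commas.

III, II, I

Ratios: I = 425 / 205 ≈ 2.073; II = 474 / 220 ≈ 2.155; III = 371 / 155 ≈ 2.394.
|Δ from 2.414|: I 0.341; II 0.259; III 0.020.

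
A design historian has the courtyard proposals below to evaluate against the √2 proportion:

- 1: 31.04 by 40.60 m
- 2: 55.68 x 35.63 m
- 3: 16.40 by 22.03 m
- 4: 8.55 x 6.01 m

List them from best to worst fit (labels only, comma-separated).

4, 3, 1, 2

Ratios: 1 = 40.60 / 31.04 ≈ 1.308; 2 = 55.68 / 35.63 ≈ 1.563; 3 = 22.03 / 16.40 ≈ 1.343; 4 = 8.55 / 6.01 ≈ 1.423.
|Δ from 1.414|: 1 0.106; 2 0.149; 3 0.071; 4 0.009.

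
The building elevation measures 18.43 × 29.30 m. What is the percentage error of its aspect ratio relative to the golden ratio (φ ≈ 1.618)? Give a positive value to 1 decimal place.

Ratio = 29.30 / 18.43 ≈ 1.5898.
Ideal golden ratio ≈ 1.6180. |1.5898 − 1.6180| / 1.6180 ≈ 1.74% → 1.7%.

1.7%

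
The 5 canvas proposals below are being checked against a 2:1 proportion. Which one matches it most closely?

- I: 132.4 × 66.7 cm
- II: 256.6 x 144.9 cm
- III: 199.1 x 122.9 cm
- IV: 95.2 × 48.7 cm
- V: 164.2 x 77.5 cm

I

Target 2:1 ≈ 2.000.
I: 1.985 (Δ0.015)  II: 1.771 (Δ0.229)  III: 1.620 (Δ0.380)  IV: 1.955 (Δ0.045)  V: 2.119 (Δ0.119)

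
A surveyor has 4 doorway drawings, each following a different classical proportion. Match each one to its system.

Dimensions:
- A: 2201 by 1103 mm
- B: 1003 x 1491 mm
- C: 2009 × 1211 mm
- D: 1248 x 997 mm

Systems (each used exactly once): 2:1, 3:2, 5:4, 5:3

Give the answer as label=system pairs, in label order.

A=2:1, B=3:2, C=5:3, D=5:4

Ratios: A ≈ 1.995; B ≈ 1.487; C ≈ 1.659; D ≈ 1.252.
Targets: 2:1 ≈ 2.000; 3:2 ≈ 1.500; 5:4 ≈ 1.250; 5:3 ≈ 1.667.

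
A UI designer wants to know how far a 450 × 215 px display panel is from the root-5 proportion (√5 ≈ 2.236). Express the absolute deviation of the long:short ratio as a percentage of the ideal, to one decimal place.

Ratio = 450 / 215 ≈ 2.0930.
Ideal root-5 ≈ 2.2361. |2.0930 − 2.2361| / 2.2361 ≈ 6.40% → 6.4%.

6.4%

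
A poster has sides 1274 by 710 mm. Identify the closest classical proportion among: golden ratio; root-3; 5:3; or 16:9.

1274/710 ≈ 1.794. Nearest candidates are 16:9 (1.778, off by 0.016) and root-3 (1.732, off by 0.062).

16:9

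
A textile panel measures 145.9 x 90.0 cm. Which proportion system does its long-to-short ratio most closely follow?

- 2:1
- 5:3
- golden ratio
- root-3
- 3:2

golden ratio

Ratio = 145.9 / 90.0 ≈ 1.621.
Distances: 2:1 2.000 (Δ 0.379); 5:3 1.667 (Δ 0.046); golden ratio 1.618 (Δ 0.003); root-3 1.732 (Δ 0.111); 3:2 1.500 (Δ 0.121).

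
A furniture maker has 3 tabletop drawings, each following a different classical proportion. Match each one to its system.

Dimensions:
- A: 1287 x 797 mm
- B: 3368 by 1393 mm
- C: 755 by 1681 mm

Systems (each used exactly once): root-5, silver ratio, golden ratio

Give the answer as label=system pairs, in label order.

A=golden ratio, B=silver ratio, C=root-5

A = 1287/797 ≈ 1.615 → golden ratio (1.618)
B = 3368/1393 ≈ 2.418 → silver ratio (2.414)
C = 1681/755 ≈ 2.226 → root-5 (2.236)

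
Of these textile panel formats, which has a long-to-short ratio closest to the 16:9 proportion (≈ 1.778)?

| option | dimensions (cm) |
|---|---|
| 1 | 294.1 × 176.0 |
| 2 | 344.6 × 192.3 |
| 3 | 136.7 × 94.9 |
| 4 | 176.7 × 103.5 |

2

Target 16:9 ≈ 1.778.
1: 1.671 (Δ0.107)  2: 1.792 (Δ0.014)  3: 1.440 (Δ0.338)  4: 1.707 (Δ0.071)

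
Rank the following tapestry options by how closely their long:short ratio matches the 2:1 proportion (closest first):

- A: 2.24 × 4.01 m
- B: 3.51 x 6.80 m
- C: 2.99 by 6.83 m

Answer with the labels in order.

B, A, C

A: 4.01/2.24 ≈ 1.790 → |1.790 − 2.000| = 0.210
B: 6.80/3.51 ≈ 1.937 → |1.937 − 2.000| = 0.063
C: 6.83/2.99 ≈ 2.284 → |2.284 − 2.000| = 0.284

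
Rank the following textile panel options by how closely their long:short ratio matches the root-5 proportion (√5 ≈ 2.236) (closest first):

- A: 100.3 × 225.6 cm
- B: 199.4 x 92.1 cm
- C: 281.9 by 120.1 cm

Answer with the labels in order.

A, B, C

A: 225.6/100.3 ≈ 2.249 → |2.249 − 2.236| = 0.013
B: 199.4/92.1 ≈ 2.165 → |2.165 − 2.236| = 0.071
C: 281.9/120.1 ≈ 2.347 → |2.347 − 2.236| = 0.111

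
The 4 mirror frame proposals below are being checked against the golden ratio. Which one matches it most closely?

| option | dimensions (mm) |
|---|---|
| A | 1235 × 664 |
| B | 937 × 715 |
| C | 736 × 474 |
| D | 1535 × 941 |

Target golden ratio ≈ 1.618.
A: 1.860 (Δ0.242)  B: 1.310 (Δ0.308)  C: 1.553 (Δ0.065)  D: 1.631 (Δ0.013)

D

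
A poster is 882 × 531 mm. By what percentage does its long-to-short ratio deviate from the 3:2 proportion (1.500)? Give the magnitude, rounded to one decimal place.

Ratio = 882 / 531 ≈ 1.6610.
Ideal 3:2 = 1.5000. |1.6610 − 1.5000| / 1.5000 ≈ 10.73% → 10.7%.

10.7%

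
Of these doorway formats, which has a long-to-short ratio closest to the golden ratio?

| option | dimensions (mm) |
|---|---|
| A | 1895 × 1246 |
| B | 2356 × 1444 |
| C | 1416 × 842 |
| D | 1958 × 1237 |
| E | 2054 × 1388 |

B

Target golden ratio ≈ 1.618.
A: 1.521 (Δ0.097)  B: 1.632 (Δ0.014)  C: 1.682 (Δ0.064)  D: 1.583 (Δ0.035)  E: 1.480 (Δ0.138)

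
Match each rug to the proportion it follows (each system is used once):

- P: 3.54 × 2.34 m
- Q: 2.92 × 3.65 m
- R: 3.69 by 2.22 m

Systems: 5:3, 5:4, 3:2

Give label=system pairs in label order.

Ratios: P ≈ 1.513; Q ≈ 1.250; R ≈ 1.662.
Targets: 5:3 ≈ 1.667; 5:4 ≈ 1.250; 3:2 ≈ 1.500.

P=3:2, Q=5:4, R=5:3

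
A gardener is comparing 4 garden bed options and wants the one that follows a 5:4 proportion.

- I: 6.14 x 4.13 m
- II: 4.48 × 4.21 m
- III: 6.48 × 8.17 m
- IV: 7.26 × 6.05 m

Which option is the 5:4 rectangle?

III

Target 5:4 ≈ 1.250.
I: 1.487 (Δ0.237)  II: 1.064 (Δ0.186)  III: 1.261 (Δ0.011)  IV: 1.200 (Δ0.050)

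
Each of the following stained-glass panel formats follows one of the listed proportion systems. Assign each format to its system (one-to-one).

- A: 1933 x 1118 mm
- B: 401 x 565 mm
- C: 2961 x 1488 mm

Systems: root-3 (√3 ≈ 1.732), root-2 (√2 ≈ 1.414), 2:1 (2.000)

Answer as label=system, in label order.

Ratios: A ≈ 1.729; B ≈ 1.409; C ≈ 1.990.
Targets: root-3 ≈ 1.732; root-2 ≈ 1.414; 2:1 ≈ 2.000.

A=root-3, B=root-2, C=2:1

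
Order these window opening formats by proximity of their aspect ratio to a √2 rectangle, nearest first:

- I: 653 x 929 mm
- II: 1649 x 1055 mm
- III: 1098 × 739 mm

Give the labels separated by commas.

Ratios: I = 929 / 653 ≈ 1.423; II = 1649 / 1055 ≈ 1.563; III = 1098 / 739 ≈ 1.486.
|Δ from 1.414|: I 0.009; II 0.149; III 0.072.

I, III, II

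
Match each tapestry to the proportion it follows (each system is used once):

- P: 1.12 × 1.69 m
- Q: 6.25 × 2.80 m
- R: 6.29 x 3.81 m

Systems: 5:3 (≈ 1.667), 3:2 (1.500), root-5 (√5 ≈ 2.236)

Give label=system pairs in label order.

P = 1.69/1.12 ≈ 1.509 → 3:2 (1.500)
Q = 6.25/2.80 ≈ 2.232 → root-5 (2.236)
R = 6.29/3.81 ≈ 1.651 → 5:3 (1.667)

P=3:2, Q=root-5, R=5:3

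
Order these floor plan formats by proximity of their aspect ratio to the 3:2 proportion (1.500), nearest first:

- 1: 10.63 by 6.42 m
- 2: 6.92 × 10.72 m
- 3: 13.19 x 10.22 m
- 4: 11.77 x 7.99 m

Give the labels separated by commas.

Ratios: 1 = 10.63 / 6.42 ≈ 1.656; 2 = 10.72 / 6.92 ≈ 1.549; 3 = 13.19 / 10.22 ≈ 1.291; 4 = 11.77 / 7.99 ≈ 1.473.
|Δ from 1.500|: 1 0.156; 2 0.049; 3 0.209; 4 0.027.

4, 2, 1, 3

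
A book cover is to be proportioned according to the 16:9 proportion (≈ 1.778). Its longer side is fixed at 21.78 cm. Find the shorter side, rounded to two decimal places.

12.25 cm

16:9 ≈ 1.77778.
Shorter side = 21.78 ÷ 1.77778 ≈ 12.2512 → 12.25 cm.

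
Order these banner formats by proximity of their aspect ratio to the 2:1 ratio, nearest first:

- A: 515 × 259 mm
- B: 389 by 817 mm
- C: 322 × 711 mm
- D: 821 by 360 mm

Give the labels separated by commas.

A, B, C, D

A: 515/259 ≈ 1.988 → |1.988 − 2.000| = 0.012
B: 817/389 ≈ 2.100 → |2.100 − 2.000| = 0.100
C: 711/322 ≈ 2.208 → |2.208 − 2.000| = 0.208
D: 821/360 ≈ 2.281 → |2.281 − 2.000| = 0.281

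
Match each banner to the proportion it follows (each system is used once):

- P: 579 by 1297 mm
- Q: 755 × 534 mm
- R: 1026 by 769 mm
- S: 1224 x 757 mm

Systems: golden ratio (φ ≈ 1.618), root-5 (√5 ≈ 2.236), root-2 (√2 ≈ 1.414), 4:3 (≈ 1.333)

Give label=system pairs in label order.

P=root-5, Q=root-2, R=4:3, S=golden ratio

Ratios: P ≈ 2.240; Q ≈ 1.414; R ≈ 1.334; S ≈ 1.617.
Targets: golden ratio ≈ 1.618; root-5 ≈ 2.236; root-2 ≈ 1.414; 4:3 ≈ 1.333.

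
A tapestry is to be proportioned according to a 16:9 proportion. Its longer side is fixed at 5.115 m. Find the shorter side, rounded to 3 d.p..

16:9 ≈ 1.77778.
Shorter side = 5.115 ÷ 1.77778 ≈ 2.87718 → 2.877 m.

2.877 m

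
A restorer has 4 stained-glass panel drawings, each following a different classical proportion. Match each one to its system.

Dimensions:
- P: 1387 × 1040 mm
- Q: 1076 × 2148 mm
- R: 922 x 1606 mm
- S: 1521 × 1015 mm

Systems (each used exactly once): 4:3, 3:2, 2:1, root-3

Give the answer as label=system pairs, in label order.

P=4:3, Q=2:1, R=root-3, S=3:2

Ratios: P ≈ 1.334; Q ≈ 1.996; R ≈ 1.742; S ≈ 1.499.
Targets: 4:3 ≈ 1.333; 3:2 ≈ 1.500; 2:1 ≈ 2.000; root-3 ≈ 1.732.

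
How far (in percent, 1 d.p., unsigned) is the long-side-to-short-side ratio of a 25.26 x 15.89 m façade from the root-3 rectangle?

8.2%

Ratio = 25.26 / 15.89 ≈ 1.5897.
Ideal root-3 ≈ 1.7321. |1.5897 − 1.7321| / 1.7321 ≈ 8.22% → 8.2%.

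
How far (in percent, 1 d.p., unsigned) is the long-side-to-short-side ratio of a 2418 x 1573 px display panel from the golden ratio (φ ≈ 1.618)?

5.0%

Ratio = 2418 / 1573 ≈ 1.5372.
Ideal golden ratio ≈ 1.6180. |1.5372 − 1.6180| / 1.6180 ≈ 4.99% → 5.0%.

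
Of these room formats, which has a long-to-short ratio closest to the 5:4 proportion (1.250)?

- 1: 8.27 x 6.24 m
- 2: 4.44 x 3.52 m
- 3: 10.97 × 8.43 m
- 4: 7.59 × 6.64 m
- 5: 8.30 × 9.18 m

Target 5:4 ≈ 1.250.
1: 1.325 (Δ0.075)  2: 1.261 (Δ0.011)  3: 1.301 (Δ0.051)  4: 1.143 (Δ0.107)  5: 1.106 (Δ0.144)

2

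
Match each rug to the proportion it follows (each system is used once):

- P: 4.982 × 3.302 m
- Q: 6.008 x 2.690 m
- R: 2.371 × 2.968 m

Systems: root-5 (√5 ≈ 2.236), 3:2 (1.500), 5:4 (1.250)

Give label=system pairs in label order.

Ratios: P ≈ 1.509; Q ≈ 2.233; R ≈ 1.252.
Targets: root-5 ≈ 2.236; 3:2 ≈ 1.500; 5:4 ≈ 1.250.

P=3:2, Q=root-5, R=5:4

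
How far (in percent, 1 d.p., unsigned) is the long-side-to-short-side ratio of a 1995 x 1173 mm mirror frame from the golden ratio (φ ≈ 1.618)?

5.1%

Ratio = 1995 / 1173 ≈ 1.7008.
Ideal golden ratio ≈ 1.6180. |1.7008 − 1.6180| / 1.6180 ≈ 5.12% → 5.1%.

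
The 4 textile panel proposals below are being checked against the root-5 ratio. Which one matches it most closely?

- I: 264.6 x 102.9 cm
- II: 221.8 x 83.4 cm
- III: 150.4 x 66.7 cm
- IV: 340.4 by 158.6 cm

Target root-5 ≈ 2.236.
I: 2.571 (Δ0.335)  II: 2.659 (Δ0.423)  III: 2.255 (Δ0.019)  IV: 2.146 (Δ0.090)

III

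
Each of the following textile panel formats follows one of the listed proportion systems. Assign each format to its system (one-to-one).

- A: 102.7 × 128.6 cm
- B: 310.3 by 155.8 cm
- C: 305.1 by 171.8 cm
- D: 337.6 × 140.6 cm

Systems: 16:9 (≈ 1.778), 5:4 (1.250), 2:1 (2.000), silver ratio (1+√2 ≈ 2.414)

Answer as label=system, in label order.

Ratios: A ≈ 1.252; B ≈ 1.992; C ≈ 1.776; D ≈ 2.401.
Targets: 16:9 ≈ 1.778; 5:4 ≈ 1.250; 2:1 ≈ 2.000; silver ratio ≈ 2.414.

A=5:4, B=2:1, C=16:9, D=silver ratio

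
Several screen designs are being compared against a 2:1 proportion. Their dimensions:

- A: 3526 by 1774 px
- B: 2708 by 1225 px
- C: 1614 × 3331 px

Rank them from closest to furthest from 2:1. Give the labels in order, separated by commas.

A, C, B

A: 3526/1774 ≈ 1.988 → |1.988 − 2.000| = 0.012
B: 2708/1225 ≈ 2.211 → |2.211 − 2.000| = 0.211
C: 3331/1614 ≈ 2.064 → |2.064 − 2.000| = 0.064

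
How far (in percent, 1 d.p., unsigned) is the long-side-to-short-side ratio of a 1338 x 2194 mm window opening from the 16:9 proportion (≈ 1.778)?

7.8%

Ratio = 2194 / 1338 ≈ 1.6398.
Ideal 16:9 ≈ 1.7778. |1.6398 − 1.7778| / 1.7778 ≈ 7.76% → 7.8%.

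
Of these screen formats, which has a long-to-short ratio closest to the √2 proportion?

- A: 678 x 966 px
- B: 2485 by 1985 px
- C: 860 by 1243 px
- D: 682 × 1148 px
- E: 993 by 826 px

Ratios (long/short): A ≈ 1.425; B ≈ 1.252; C ≈ 1.445; D ≈ 1.683; E ≈ 1.202.
root-2 ≈ 1.414; option A is nearest (Δ 0.011).

A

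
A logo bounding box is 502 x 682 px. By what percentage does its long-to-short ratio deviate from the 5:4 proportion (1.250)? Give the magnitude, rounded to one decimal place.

8.7%

Ratio = 682 / 502 ≈ 1.3586.
Ideal 5:4 = 1.2500. |1.3586 − 1.2500| / 1.2500 ≈ 8.69% → 8.7%.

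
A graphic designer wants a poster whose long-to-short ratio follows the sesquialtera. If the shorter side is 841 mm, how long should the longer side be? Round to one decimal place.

1261.5 mm

3:2 = 1.50000.
Longer side = 841 × 1.50000 ≈ 1261.500 → 1261.5 mm.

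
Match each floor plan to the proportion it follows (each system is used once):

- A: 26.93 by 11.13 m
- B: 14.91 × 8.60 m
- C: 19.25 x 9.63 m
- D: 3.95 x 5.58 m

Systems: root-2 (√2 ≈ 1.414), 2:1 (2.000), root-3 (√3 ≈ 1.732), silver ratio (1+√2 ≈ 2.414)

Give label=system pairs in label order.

A=silver ratio, B=root-3, C=2:1, D=root-2

A = 26.93/11.13 ≈ 2.420 → silver ratio (2.414)
B = 14.91/8.60 ≈ 1.734 → root-3 (1.732)
C = 19.25/9.63 ≈ 1.999 → 2:1 (2.000)
D = 5.58/3.95 ≈ 1.413 → root-2 (1.414)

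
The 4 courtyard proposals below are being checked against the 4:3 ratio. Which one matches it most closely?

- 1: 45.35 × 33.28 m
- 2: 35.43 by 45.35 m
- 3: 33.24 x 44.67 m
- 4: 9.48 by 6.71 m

3

Ratios (long/short): 1 ≈ 1.363; 2 ≈ 1.280; 3 ≈ 1.344; 4 ≈ 1.413.
4:3 ≈ 1.333; option 3 is nearest (Δ 0.011).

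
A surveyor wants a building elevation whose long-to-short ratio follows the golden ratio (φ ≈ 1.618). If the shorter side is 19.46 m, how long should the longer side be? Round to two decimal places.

golden ratio ≈ 1.61803.
Longer side = 19.46 × 1.61803 ≈ 31.4869 → 31.49 m.

31.49 m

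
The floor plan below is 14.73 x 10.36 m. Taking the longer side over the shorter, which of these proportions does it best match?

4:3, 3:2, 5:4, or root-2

root-2

Ratio = 14.73 / 10.36 ≈ 1.422.
Distances: 4:3 1.333 (Δ 0.089); 3:2 1.500 (Δ 0.078); 5:4 1.250 (Δ 0.172); root-2 1.414 (Δ 0.008).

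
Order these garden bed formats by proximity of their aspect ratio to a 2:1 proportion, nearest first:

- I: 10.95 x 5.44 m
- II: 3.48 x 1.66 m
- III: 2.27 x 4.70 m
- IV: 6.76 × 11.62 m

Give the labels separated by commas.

I, III, II, IV

Ratios: I = 10.95 / 5.44 ≈ 2.013; II = 3.48 / 1.66 ≈ 2.096; III = 4.70 / 2.27 ≈ 2.070; IV = 11.62 / 6.76 ≈ 1.719.
|Δ from 2.000|: I 0.013; II 0.096; III 0.070; IV 0.281.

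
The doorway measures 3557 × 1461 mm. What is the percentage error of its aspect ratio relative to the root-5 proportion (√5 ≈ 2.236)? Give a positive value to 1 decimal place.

8.9%

Ratio = 3557 / 1461 ≈ 2.4346.
Ideal root-5 ≈ 2.2361. |2.4346 − 2.2361| / 2.2361 ≈ 8.88% → 8.9%.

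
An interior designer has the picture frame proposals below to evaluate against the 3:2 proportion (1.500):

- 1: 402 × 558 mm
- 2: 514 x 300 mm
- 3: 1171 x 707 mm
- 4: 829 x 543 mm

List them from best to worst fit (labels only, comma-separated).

Ratios: 1 = 558 / 402 ≈ 1.388; 2 = 514 / 300 ≈ 1.713; 3 = 1171 / 707 ≈ 1.656; 4 = 829 / 543 ≈ 1.527.
|Δ from 1.500|: 1 0.112; 2 0.213; 3 0.156; 4 0.027.

4, 1, 3, 2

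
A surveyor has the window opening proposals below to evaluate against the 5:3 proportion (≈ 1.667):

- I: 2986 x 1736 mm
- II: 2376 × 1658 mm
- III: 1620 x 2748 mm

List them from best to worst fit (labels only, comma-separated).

Ratios: I = 2986 / 1736 ≈ 1.720; II = 2376 / 1658 ≈ 1.433; III = 2748 / 1620 ≈ 1.696.
|Δ from 1.667|: I 0.053; II 0.234; III 0.029.

III, I, II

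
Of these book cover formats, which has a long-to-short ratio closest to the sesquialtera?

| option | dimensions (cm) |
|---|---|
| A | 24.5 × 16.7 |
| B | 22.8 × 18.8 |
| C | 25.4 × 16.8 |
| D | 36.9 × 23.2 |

Ratios (long/short): A ≈ 1.467; B ≈ 1.213; C ≈ 1.512; D ≈ 1.591.
3:2 ≈ 1.500; option C is nearest (Δ 0.012).

C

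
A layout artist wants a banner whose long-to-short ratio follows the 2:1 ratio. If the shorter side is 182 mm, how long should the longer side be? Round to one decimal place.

2:1 = 2.00000.
Longer side = 182 × 2.00000 ≈ 364.000 → 364.0 mm.

364.0 mm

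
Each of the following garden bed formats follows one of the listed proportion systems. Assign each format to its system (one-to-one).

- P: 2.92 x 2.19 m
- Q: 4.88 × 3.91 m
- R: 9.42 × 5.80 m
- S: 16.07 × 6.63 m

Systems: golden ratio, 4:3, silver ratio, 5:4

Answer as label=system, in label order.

Ratios: P ≈ 1.333; Q ≈ 1.248; R ≈ 1.624; S ≈ 2.424.
Targets: golden ratio ≈ 1.618; 4:3 ≈ 1.333; silver ratio ≈ 2.414; 5:4 ≈ 1.250.

P=4:3, Q=5:4, R=golden ratio, S=silver ratio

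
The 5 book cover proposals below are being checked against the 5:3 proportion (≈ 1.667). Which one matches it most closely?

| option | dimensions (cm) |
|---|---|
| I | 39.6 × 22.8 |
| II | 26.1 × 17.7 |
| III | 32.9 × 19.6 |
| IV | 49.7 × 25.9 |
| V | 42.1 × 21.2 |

III

Ratios (long/short): I ≈ 1.737; II ≈ 1.475; III ≈ 1.679; IV ≈ 1.919; V ≈ 1.986.
5:3 ≈ 1.667; option III is nearest (Δ 0.012).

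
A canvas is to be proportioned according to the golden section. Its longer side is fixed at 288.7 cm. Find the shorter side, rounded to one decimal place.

golden ratio ≈ 1.61803.
Shorter side = 288.7 ÷ 1.61803 ≈ 178.427 → 178.4 cm.

178.4 cm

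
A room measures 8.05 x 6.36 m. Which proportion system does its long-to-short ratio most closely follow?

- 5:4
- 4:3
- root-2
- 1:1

5:4

Ratio = 8.05 / 6.36 ≈ 1.266.
Distances: 5:4 1.250 (Δ 0.016); 4:3 1.333 (Δ 0.067); root-2 1.414 (Δ 0.148); 1:1 1.000 (Δ 0.266).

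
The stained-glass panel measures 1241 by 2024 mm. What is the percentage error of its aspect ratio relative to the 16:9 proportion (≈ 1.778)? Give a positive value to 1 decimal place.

Ratio = 2024 / 1241 ≈ 1.6309.
Ideal 16:9 ≈ 1.7778. |1.6309 − 1.7778| / 1.7778 ≈ 8.26% → 8.3%.

8.3%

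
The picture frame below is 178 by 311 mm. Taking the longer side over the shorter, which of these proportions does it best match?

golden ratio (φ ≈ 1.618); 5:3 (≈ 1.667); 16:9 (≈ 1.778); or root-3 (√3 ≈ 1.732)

Ratio = 311 / 178 ≈ 1.747.
Distances: golden ratio 1.618 (Δ 0.129); 5:3 1.667 (Δ 0.080); 16:9 1.778 (Δ 0.031); root-3 1.732 (Δ 0.015).

root-3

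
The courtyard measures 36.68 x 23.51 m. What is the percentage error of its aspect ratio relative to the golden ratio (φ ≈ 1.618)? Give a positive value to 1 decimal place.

Ratio = 36.68 / 23.51 ≈ 1.5602.
Ideal golden ratio ≈ 1.6180. |1.5602 − 1.6180| / 1.6180 ≈ 3.57% → 3.6%.

3.6%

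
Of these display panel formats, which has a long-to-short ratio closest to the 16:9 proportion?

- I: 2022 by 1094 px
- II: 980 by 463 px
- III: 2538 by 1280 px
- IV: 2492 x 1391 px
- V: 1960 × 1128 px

Ratios (long/short): I ≈ 1.848; II ≈ 2.117; III ≈ 1.983; IV ≈ 1.792; V ≈ 1.738.
16:9 ≈ 1.778; option IV is nearest (Δ 0.014).

IV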